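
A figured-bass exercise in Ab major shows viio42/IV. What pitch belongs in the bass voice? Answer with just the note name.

Bbb

The applied chord viio42/IV is rooted on C: C-Eb-Gb-Bbb.
The figure 42 means third inversion — the seventh is in the bass.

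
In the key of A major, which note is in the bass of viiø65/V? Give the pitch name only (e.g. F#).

The applied chord viiø65/V is rooted on D#: D#-F#-A-C#.
The figure 65 means first inversion — the third is in the bass.

F#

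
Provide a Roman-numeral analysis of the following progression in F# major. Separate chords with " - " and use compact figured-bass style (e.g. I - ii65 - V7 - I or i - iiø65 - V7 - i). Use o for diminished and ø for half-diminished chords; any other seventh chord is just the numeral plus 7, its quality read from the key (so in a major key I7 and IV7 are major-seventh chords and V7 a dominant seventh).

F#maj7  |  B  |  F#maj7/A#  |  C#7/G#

I7 - IV - I65 - V43

F#maj7: major seventh chord on F# = scale degree 1 → I7.
B: major triad on B = scale degree 4 → IV.
F#maj7/A#: root F# is the tonic; major seventh chord there is I65.
C#7/G#: root C# is the dominant; dominant seventh chord there is V43.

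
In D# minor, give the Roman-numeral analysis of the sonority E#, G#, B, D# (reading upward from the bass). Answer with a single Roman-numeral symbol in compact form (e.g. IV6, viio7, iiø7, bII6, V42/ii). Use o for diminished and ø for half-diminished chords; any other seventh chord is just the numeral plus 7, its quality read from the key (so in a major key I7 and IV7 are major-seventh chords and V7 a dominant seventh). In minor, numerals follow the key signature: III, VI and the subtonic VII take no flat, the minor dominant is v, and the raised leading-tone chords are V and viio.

iiø7

Stacked in thirds the chord is E#-G#-B-D#: a half-diminished seventh chord on E#.
In D# minor, E# is the supertonic; the diatonic half-diminished seventh chord there is iiø7.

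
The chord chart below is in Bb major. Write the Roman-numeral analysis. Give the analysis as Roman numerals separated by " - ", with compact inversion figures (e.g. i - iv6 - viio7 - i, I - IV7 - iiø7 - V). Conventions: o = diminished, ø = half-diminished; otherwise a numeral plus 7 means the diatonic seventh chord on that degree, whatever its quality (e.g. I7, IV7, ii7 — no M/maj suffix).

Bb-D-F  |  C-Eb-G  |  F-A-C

I - ii - V

Bb-D-F: root Bb is the tonic; major triad there is I.
C-Eb-G: minor triad on C = scale degree 2 → ii.
F-A-C has root F, degree 5 in Bb major, so V.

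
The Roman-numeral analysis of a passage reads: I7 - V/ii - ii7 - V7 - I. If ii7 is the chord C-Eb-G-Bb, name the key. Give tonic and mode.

Bb major

ii7 is given as C-Eb-G-Bb — a minor seventh chord with root C.
ii7 on C implies C is the supertonic; that puts the tonic at Bb, and the lowercase numeral fits major mode.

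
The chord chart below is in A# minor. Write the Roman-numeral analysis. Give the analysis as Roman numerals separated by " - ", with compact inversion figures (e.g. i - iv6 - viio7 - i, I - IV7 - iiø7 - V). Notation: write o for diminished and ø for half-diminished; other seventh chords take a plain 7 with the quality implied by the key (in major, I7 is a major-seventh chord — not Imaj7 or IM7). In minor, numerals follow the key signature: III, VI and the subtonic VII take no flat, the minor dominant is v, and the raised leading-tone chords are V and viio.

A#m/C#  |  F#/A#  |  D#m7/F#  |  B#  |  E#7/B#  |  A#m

A#m/C#: root A# is the tonic; minor triad there is i6.
F#/A#: major triad on F# = scale degree 6 → VI6.
D#m7/F#: minor seventh chord on D# = scale degree 4 → iv65.
B#: chromatic; B# is V of V, so V/V.
E#7/B# has root E#, degree 5 in A# minor, so V43.
A#m: minor triad on A# = scale degree 1 → i.

i6 - VI6 - iv65 - V/V - V43 - i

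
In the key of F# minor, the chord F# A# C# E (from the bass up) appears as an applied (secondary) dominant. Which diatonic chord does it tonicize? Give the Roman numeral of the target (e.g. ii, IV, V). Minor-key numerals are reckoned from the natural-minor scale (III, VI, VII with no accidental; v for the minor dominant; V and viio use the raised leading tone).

The chord is a dominant seventh chord on F#.
A dominant resolves down a perfect fifth: F# → B. In F# minor, B is scale degree 4, i.e. iv.

iv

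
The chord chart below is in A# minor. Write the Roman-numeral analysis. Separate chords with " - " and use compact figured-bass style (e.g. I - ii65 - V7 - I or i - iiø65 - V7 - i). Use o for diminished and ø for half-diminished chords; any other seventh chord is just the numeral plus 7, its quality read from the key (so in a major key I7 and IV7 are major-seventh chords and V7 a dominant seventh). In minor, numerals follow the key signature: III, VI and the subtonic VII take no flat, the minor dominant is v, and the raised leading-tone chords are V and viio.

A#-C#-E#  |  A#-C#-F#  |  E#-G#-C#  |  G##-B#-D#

i - VI6 - III6 - viio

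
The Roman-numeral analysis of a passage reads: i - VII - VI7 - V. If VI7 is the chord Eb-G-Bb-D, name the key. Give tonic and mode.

VI7 is given as Eb-G-Bb-D — a major seventh chord with root Eb.
If Eb is scale degree 6 and the mode makes that degree carry a major seventh chord, the tonic is G and the mode is minor.

G minor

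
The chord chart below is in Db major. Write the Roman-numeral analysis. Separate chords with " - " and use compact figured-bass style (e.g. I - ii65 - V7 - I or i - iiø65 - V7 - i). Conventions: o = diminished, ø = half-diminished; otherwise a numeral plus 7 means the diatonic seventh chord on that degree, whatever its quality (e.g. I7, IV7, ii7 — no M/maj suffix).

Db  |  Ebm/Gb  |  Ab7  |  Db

I - ii6 - V7 - I

Db: major triad on Db = scale degree 1 → I.
Ebm/Gb has root Eb, degree 2 in Db major, so ii6.
Ab7 has root Ab, degree 5 in Db major, so V7.
Db: root Db is the tonic; major triad there is I.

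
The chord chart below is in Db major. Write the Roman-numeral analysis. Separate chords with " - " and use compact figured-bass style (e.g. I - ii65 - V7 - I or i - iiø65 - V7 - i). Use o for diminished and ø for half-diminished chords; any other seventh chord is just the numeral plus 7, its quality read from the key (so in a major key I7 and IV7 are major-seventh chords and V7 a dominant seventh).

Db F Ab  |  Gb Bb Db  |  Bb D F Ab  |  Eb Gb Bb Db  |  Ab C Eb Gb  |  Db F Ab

I - IV - V7/ii - ii7 - V7 - I

Db-F-Ab: major triad on Db = scale degree 1 → I.
Gb-Bb-Db: root Gb is the subdominant; major triad there is IV.
Bb-D-F-Ab: a dominant seventh chord on Bb, the applied dominant of ii → V7/ii.
Eb-Gb-Bb-Db: minor seventh chord on Eb = scale degree 2 → ii7.
Ab-C-Eb-Gb: root Ab is the dominant; dominant seventh chord there is V7.
Db-F-Ab has root Db, degree 1 in Db major, so I.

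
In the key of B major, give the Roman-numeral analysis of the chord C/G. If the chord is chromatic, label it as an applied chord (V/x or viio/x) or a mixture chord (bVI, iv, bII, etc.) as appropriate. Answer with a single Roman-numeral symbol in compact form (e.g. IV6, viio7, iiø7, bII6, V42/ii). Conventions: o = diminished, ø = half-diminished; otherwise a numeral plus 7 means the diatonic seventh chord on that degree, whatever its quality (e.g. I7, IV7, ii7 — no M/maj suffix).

bII64

The pitches C-E-G form a major triad rooted on C.
C is the lowered second degree of B major (diatonic 2 would be C#). This is the Neapolitan chord — a major triad on the lowered second degree.
With G in the bass the chord is in second inversion, so the figured bass is 64.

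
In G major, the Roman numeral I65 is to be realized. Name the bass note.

I in G major has root G; the chord is G-B-D-F#.
The figure 65 means first inversion — the third is in the bass.

B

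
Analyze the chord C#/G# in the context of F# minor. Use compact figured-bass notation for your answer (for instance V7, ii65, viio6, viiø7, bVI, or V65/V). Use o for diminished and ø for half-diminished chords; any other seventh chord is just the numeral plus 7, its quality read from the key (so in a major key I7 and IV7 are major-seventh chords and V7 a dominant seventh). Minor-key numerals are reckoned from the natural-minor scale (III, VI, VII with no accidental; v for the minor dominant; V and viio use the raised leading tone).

The pitches C#-E#-G# form a major triad rooted on C#.
C# is scale degree 5 in F# minor, and a major triad on that degree is written V.
With G# in the bass the chord is in second inversion, so the figured bass is 64.

V64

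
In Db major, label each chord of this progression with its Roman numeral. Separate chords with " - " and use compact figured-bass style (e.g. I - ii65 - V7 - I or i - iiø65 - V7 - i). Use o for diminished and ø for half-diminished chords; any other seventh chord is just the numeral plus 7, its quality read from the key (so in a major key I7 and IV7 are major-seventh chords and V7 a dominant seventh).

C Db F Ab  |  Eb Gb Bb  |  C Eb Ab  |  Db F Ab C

C-Db-F-Ab: major seventh chord on Db = scale degree 1 → I42.
Eb-Gb-Bb: minor triad on Eb = scale degree 2 → ii.
C-Eb-Ab has root Ab, degree 5 in Db major, so V6.
Db-F-Ab-C has root Db, degree 1 in Db major, so I7.

I42 - ii - V6 - I7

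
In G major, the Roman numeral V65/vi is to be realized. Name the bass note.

D#

The applied chord V65/vi is rooted on B: B-D#-F#-A.
The figure 65 means first inversion — the third is in the bass.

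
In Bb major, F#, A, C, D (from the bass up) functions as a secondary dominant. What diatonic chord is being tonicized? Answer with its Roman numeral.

vi

The chord is a dominant seventh chord on D.
A dominant resolves down a perfect fifth: D → G. In Bb major, G is scale degree 6, i.e. vi.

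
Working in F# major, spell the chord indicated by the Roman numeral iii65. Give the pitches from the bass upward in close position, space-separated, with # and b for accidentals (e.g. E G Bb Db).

The numeral's case and figure indicate a minor seventh chord. In F# major its root, scale degree 3, is A#.
Stacking thirds from A# gives A#-C#-E#-G#.
The figured bass 65 indicates first inversion, placing the third (C#) in the bass: C#-E#-G#-A#.

C# E# G# A#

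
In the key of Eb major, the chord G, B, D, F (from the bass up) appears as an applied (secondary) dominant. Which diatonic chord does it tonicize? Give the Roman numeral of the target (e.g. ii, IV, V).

The chord is a dominant seventh chord on G.
A dominant resolves down a perfect fifth: G → C. In Eb major, C is scale degree 6, i.e. vi.

vi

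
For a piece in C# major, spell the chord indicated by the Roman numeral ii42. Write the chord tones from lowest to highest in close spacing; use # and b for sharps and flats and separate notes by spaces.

The numeral's case and figure indicate a minor seventh chord. In C# major its root, the second degree, is D#.
Stacking thirds from D# gives D#-F#-A#-C#.
The figured bass 42 indicates third inversion, placing the seventh (C#) in the bass: C#-D#-F#-A#.

C# D# F# A#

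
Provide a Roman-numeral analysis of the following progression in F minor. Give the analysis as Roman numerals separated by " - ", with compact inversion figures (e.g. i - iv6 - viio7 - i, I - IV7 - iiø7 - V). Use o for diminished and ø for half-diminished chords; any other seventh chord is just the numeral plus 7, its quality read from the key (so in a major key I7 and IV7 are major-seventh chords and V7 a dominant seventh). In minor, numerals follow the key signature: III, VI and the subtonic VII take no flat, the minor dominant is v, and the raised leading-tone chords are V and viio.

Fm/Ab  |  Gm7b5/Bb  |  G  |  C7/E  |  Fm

i6 - iiø65 - V/V - V65 - i

Fm/Ab: minor triad on F = scale degree 1 → i6.
Gm7b5/Bb: root G is the supertonic; half-diminished seventh chord there is iiø65.
G: a major triad on G, the applied dominant of V → V/V.
C7/E has root C, degree 5 in F minor, so V65.
Fm: minor triad on F = scale degree 1 → i.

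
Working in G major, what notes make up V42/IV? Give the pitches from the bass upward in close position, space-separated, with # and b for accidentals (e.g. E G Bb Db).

F G B D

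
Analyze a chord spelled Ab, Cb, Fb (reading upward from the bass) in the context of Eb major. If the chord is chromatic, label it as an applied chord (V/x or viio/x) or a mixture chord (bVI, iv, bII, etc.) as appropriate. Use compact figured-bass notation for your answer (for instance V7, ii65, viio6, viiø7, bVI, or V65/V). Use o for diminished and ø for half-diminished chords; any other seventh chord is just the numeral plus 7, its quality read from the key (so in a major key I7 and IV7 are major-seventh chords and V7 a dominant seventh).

bII6

Stacked in thirds the chord is Fb-Ab-Cb: a major triad on Fb.
Fb is the lowered second degree of Eb major (diatonic 2 would be F). This is the Neapolitan sixth — a major triad on the lowered second degree, here in its customary first inversion.
With Ab in the bass the chord is in first inversion, so the figured bass is 6.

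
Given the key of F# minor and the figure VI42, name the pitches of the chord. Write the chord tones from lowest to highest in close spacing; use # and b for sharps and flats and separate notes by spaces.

In F# minor, scale degree 6 is D, and the diatonic chord built there is a major seventh chord.
That chord is spelled D-F#-A-C#.
With the 42 figure the chord is in third inversion; from the bass C# upward in close position it reads C#-D-F#-A.

C# D F# A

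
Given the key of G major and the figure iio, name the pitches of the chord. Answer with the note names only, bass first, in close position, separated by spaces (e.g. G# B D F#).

Scale degree 2 in G major is A; here the chord built on it is altered to a diminished triad. iio is the diminished supertonic triad, borrowed from the parallel minor.
So the chord is A-C-Eb, a diminished triad.

A C Eb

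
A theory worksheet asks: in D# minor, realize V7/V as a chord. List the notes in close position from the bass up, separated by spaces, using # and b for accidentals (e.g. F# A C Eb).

The slash means an applied dominant: we want the dominant of V. In D# minor, V is A# major, and its dominant is built on E#.
Building a dominant seventh chord on E# gives E#-G##-B#-D#.

E# G## B# D#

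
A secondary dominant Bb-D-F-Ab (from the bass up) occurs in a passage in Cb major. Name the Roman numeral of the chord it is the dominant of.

The chord is a dominant seventh chord on Bb.
A dominant resolves down a perfect fifth: Bb → Eb. In Cb major, Eb is scale degree 3, i.e. iii.

iii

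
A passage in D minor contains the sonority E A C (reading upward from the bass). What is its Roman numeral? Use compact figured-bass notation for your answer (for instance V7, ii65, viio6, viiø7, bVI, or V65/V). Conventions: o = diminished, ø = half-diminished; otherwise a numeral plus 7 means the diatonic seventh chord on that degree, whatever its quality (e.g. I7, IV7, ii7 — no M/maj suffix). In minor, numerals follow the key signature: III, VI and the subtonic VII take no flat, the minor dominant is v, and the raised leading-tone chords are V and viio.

v64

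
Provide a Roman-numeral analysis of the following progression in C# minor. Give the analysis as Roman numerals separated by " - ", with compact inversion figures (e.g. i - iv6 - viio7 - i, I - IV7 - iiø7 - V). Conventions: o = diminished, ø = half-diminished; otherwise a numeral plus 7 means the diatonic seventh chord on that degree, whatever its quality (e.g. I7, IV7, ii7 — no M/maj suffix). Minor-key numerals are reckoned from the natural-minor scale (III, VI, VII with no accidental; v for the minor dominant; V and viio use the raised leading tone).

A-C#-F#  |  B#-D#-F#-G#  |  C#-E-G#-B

iv6 - V65 - i7

A-C#-F# has root F#, degree 4 in C# minor, so iv6.
B#-D#-F#-G#: root G# is the dominant; dominant seventh chord there is V65.
C#-E-G#-B: minor seventh chord on C# = scale degree 1 → i7.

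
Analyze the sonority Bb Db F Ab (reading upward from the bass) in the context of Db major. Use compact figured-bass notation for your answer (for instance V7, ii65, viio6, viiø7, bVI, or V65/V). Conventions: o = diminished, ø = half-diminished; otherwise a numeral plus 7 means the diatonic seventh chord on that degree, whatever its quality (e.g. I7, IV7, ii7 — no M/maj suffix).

vi7

Stacked in thirds the chord is Bb-Db-F-Ab: a minor seventh chord on Bb.
In Db major, Bb is the submediant; the diatonic minor seventh chord there is vi7.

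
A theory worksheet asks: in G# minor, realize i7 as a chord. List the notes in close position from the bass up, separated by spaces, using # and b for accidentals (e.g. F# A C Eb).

In G# minor, scale degree 1 is G#, and the diatonic chord built there is a minor seventh chord.
Stacking thirds from G# gives G#-B-D#-F#.

G# B D# F#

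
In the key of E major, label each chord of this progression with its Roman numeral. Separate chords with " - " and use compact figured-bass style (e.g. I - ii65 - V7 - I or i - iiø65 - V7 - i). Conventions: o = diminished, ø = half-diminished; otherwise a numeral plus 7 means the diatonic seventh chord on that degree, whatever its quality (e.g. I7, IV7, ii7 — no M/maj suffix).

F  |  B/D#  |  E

bII - V6 - I

F: major triad on F — chromatic; F is the lowered second degree, so this is the Neapolitan chord, bII.
B/D# has root B, degree 5 in E major, so V6.
E: major triad on E = scale degree 1 → I.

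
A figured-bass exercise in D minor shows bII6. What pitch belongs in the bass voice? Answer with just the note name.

G

bII in D minor has root Eb; the chord is Eb-G-Bb.
The figure 6 means first inversion — the third is in the bass.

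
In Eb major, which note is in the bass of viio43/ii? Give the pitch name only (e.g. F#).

Bb

The applied chord viio43/ii is rooted on E: E-G-Bb-Db.
The figure 43 means second inversion — the fifth is in the bass.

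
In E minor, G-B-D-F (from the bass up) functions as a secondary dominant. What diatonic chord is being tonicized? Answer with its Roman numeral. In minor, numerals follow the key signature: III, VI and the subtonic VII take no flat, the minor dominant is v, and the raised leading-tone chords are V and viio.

The chord is a dominant seventh chord on G.
A dominant resolves down a perfect fifth: G → C. In E minor, C is scale degree 6, i.e. VI.

VI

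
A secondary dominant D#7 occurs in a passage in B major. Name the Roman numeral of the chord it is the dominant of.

vi

The chord is a dominant seventh chord on D#.
A dominant resolves down a perfect fifth: D# → G#. In B major, G# is scale degree 6, i.e. vi.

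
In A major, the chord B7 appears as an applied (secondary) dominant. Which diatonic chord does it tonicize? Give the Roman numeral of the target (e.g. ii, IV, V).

V

The chord is a dominant seventh chord on B.
A dominant resolves down a perfect fifth: B → E. In A major, E is scale degree 5, i.e. V.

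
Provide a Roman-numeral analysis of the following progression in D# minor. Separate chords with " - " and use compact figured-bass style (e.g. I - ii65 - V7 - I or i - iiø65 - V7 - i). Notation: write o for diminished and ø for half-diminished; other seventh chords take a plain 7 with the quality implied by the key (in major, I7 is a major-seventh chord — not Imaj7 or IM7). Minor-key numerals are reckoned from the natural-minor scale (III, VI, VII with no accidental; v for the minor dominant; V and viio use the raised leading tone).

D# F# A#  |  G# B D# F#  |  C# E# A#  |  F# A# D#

i - iv7 - v6 - i6

D#-F#-A#: minor triad on D# = scale degree 1 → i.
G#-B-D#-F#: minor seventh chord on G# = scale degree 4 → iv7.
C#-E#-A#: minor triad on A# = scale degree 5 → v6.
F#-A#-D# has root D#, degree 1 in D# minor, so i6.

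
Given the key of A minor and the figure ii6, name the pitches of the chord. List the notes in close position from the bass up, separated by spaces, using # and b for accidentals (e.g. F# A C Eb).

Scale degree 2 in A minor is B; here the chord built on it is altered to a minor triad. ii6 is the minor supertonic, borrowed from the parallel major (the Dorian ii).
So the chord is B-D-F#, a minor triad.
The figured bass 6 indicates first inversion, placing the third (D) in the bass: D-F#-B.

D F# B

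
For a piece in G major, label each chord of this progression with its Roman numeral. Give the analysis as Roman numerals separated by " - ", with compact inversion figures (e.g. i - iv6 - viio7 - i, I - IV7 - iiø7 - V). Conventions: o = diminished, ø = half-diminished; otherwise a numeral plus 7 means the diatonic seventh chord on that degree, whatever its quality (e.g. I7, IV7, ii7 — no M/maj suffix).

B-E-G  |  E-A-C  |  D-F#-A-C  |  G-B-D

vi64 - ii64 - V7 - I

B-E-G: minor triad on E = scale degree 6 → vi64.
E-A-C: root A is the supertonic; minor triad there is ii64.
D-F#-A-C: root D is the dominant; dominant seventh chord there is V7.
G-B-D has root G, degree 1 in G major, so I.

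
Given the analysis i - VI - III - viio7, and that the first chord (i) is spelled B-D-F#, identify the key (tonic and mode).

i is given as B-D-F# — a minor triad with root B.
If B is scale degree 1 and the mode makes that degree carry a minor triad, the tonic is B and the mode is minor.

B minor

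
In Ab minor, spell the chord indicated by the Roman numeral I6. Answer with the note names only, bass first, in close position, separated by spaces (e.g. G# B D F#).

C Eb Ab

Scale degree 1 in Ab minor is Ab; here the chord built on it is altered to a major triad. I6 is the major tonic (Picardy third), borrowed from the parallel major.
So the chord is Ab-C-Eb.
With the 6 figure the chord is in first inversion; from the bass C upward in close position it reads C-Eb-Ab.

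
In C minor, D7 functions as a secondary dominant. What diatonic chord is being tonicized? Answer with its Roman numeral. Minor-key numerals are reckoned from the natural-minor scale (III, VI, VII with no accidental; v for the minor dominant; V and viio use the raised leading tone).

V

The chord is a dominant seventh chord on D.
A dominant resolves down a perfect fifth: D → G. In C minor, G is scale degree 5, i.e. V.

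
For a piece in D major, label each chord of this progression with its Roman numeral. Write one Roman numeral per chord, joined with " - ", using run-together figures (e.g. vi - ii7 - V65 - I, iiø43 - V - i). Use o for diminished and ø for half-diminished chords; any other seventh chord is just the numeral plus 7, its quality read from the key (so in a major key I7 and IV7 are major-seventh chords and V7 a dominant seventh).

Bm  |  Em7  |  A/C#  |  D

Bm has root B, degree 6 in D major, so vi.
Em7: root E is the supertonic; minor seventh chord there is ii7.
A/C# has root A, degree 5 in D major, so V6.
D: major triad on D = scale degree 1 → I.

vi - ii7 - V6 - I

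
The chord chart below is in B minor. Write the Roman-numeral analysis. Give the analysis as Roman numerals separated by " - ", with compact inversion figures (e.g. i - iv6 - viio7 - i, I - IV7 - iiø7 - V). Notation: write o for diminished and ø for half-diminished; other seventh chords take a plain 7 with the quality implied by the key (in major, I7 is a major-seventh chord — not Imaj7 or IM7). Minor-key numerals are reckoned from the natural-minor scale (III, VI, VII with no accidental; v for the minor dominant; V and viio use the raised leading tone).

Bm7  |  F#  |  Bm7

Bm7: minor seventh chord on B = scale degree 1 → i7.
F# has root F#, degree 5 in B minor, so V.
Bm7: root B is the tonic; minor seventh chord there is i7.

i7 - V - i7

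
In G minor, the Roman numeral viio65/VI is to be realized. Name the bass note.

F

The applied chord viio65/VI is rooted on D: D-F-Ab-Cb.
The figure 65 means first inversion — the third is in the bass.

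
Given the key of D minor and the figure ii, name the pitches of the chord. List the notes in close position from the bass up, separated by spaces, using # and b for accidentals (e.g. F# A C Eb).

E G B

ii is the minor supertonic, borrowed from the parallel major (the Dorian ii). In D minor that root is E.
So the chord is E-G-B.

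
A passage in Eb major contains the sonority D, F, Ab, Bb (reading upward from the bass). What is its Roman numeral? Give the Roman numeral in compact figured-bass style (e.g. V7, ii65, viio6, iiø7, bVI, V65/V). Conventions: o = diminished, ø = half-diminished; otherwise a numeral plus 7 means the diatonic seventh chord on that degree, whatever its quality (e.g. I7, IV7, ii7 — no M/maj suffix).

V65

Stacked in thirds the chord is Bb-D-F-Ab: a dominant seventh chord on Bb.
In Eb major, Bb is the dominant; the diatonic dominant seventh chord there is V7.
With D in the bass the chord is in first inversion, so the figured bass is 65.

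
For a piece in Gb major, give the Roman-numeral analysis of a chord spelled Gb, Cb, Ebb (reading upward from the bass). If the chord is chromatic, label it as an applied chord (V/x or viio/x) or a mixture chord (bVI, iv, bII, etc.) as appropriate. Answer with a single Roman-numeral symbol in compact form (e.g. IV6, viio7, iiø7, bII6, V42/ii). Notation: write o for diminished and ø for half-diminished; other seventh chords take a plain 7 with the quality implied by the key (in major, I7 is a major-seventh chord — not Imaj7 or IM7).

iv64

Stacked in thirds the chord is Cb-Ebb-Gb: a minor triad on Cb.
Cb is the fourth degree of Gb major. This is the minor subdominant, borrowed from the parallel minor.
With Gb in the bass the chord is in second inversion, so the figured bass is 64.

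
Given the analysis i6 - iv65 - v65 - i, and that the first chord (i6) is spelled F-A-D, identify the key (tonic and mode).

i6 is given as F-A-D — a minor triad with root D.
If D is scale degree 1 and the mode makes that degree carry a minor triad, the tonic is D and the mode is minor.

D minor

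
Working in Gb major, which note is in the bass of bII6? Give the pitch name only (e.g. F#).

Cb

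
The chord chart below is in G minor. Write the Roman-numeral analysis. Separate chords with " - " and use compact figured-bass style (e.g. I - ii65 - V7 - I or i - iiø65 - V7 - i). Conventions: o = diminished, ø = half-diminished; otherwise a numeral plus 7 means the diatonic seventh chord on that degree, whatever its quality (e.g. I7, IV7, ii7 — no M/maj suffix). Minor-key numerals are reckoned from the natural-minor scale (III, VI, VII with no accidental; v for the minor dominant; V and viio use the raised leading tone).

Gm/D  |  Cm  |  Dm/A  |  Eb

Gm/D: root G is the tonic; minor triad there is i64.
Cm: root C is the subdominant; minor triad there is iv.
Dm/A: minor triad on D = scale degree 5 → v64.
Eb has root Eb, degree 6 in G minor, so VI.

i64 - iv - v64 - VI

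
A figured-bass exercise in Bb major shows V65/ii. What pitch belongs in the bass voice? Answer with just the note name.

The applied chord V65/ii is rooted on G: G-B-D-F.
The figure 65 means first inversion — the third is in the bass.

B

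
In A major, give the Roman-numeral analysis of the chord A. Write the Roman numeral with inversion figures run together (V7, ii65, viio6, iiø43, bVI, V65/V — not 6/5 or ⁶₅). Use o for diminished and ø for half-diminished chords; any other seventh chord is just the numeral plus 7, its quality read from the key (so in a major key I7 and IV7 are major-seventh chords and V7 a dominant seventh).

I

Stacked in thirds the chord is A-C#-E: a major triad on A.
A is scale degree 1 in A major, and a major triad on that degree is written I.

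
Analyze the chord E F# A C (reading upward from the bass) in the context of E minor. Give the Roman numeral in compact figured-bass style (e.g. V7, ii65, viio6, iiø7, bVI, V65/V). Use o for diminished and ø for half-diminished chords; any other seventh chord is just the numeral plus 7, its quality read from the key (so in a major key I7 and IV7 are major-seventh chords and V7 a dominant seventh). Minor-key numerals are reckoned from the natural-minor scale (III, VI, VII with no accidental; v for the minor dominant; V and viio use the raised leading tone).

Stacked in thirds the chord is F#-A-C-E: a half-diminished seventh chord on F#.
In E minor, F# is the supertonic; the diatonic half-diminished seventh chord there is iiø7.
With E in the bass the chord is in third inversion, so the figured bass is 42.

iiø42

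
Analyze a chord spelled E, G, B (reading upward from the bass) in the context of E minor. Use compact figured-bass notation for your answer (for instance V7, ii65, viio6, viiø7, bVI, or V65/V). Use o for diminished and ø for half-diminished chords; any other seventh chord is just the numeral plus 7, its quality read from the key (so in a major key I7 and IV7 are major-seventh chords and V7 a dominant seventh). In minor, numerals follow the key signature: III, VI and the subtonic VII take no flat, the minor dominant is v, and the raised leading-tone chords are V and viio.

i

The pitches E-G-B form a minor triad rooted on E.
In E minor, E is the tonic; the diatonic minor triad there is i.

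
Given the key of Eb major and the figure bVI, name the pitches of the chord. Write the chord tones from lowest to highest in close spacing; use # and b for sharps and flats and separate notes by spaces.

Cb Eb Gb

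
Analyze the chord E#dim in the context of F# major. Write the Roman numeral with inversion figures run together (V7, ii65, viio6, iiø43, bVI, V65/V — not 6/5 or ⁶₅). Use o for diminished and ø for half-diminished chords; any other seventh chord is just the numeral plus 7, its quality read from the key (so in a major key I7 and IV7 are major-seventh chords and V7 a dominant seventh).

viio

Stacked in thirds the chord is E#-G#-B: a diminished triad on E#.
In F# major, E# is the leading tone; the diatonic diminished triad there is viio.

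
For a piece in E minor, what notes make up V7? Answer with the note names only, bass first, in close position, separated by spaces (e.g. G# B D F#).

In E minor, scale degree 5 is B. The dominant is major (leading tone raised), so V is a dominant seventh chord.
Stacking thirds from B gives B-D#-F#-A.

B D# F# A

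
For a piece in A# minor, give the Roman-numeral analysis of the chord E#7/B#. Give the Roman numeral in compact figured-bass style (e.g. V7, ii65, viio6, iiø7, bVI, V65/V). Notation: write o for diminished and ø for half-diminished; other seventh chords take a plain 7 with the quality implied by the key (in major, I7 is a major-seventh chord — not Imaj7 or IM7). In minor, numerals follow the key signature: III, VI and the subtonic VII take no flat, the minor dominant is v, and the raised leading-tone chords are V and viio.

Stacked in thirds the chord is E#-G##-B#-D#: a dominant seventh chord on E#.
E# is scale degree 5 in A# minor, and a dominant seventh chord on that degree is written V7.
With B# in the bass the chord is in second inversion, so the figured bass is 43.

V43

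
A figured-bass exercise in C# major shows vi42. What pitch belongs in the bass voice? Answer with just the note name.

G#

vi in C# major has root A#; the chord is A#-C#-E#-G#.
The figure 42 means third inversion — the seventh is in the bass.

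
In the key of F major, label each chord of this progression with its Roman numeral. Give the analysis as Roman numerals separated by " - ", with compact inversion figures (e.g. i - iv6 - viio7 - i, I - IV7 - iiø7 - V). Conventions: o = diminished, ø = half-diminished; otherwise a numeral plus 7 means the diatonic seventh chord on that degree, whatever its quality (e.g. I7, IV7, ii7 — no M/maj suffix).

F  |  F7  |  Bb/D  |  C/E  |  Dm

I - V7/IV - IV6 - V6 - vi

F: major triad on F = scale degree 1 → I.
F7: a dominant seventh chord on F, the applied dominant of IV → V7/IV.
Bb/D has root Bb, degree 4 in F major, so IV6.
C/E: major triad on C = scale degree 5 → V6.
Dm has root D, degree 6 in F major, so vi.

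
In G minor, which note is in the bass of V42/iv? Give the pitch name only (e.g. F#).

F

The applied chord V42/iv is rooted on G: G-B-D-F.
The figure 42 means third inversion — the seventh is in the bass.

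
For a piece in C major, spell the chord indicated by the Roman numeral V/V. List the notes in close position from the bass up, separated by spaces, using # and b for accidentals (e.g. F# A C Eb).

V/V is a secondary dominant — the dominant triad of V. V in C major is G, so the applied chord's root is D, a perfect fifth above.
Building a major triad on D gives D-F#-A.

D F# A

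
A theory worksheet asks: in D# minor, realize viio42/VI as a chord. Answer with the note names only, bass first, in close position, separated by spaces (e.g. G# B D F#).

viio42/VI is a secondary leading-tone chord. The target VI is B in D# minor; the applied chord is rooted a semitone below, on A#.
Building a fully diminished seventh chord on A# gives A#-C#-E-G.
The figured bass 42 indicates third inversion, placing the seventh (G) in the bass: G-A#-C#-E.

G A# C# E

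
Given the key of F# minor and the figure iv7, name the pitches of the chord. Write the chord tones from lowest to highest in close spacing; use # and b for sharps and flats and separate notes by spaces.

B D F# A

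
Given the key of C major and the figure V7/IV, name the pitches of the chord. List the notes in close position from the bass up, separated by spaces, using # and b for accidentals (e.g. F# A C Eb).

C E G Bb

The slash means an applied dominant: we want the dominant of IV. In C major, IV is F major, and its dominant is built on C.
Building a dominant seventh chord on C gives C-E-G-Bb.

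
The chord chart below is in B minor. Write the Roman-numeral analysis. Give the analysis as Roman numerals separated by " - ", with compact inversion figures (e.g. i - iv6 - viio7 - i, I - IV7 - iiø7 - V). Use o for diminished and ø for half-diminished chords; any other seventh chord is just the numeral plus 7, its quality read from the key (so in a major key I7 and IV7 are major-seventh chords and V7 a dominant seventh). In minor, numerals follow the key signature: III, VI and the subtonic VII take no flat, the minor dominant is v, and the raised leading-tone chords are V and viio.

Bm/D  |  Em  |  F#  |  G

i6 - iv - V - VI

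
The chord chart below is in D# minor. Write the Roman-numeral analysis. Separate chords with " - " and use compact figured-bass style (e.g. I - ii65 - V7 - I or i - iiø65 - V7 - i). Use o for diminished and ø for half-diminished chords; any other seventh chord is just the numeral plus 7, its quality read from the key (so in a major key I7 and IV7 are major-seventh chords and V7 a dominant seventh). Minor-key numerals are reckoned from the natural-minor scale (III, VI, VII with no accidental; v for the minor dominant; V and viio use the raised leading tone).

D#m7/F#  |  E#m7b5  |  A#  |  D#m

i65 - iiø7 - V - i

D#m7/F#: minor seventh chord on D# = scale degree 1 → i65.
E#m7b5 has root E#, degree 2 in D# minor, so iiø7.
A# has root A#, degree 5 in D# minor, so V.
D#m: minor triad on D# = scale degree 1 → i.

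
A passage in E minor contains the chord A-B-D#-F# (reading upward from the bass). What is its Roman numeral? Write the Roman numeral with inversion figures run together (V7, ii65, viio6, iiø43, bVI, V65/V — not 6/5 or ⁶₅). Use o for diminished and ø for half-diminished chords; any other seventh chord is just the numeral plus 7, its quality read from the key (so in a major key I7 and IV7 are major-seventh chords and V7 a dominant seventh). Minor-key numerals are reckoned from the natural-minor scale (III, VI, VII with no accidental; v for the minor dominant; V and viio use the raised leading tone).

V42

Stacked in thirds the chord is B-D#-F#-A: a dominant seventh chord on B.
B is scale degree 5 in E minor, and a dominant seventh chord on that degree is written V7.
With A in the bass the chord is in third inversion, so the figured bass is 42.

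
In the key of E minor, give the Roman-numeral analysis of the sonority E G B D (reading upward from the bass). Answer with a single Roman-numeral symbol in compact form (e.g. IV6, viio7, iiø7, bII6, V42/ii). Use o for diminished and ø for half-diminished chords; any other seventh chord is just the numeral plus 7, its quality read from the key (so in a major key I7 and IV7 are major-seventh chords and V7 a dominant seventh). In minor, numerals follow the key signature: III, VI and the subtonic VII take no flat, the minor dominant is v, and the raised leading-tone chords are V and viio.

Stacked in thirds the chord is E-G-B-D: a minor seventh chord on E.
In E minor, E is the tonic; the diatonic minor seventh chord there is i7.

i7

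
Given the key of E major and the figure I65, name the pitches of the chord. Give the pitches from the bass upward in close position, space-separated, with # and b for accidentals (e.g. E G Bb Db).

The numeral's case and figure indicate a major seventh chord. In E major its root, the first degree, is E.
Stacking thirds from E gives E-G#-B-D#.
With the 65 figure the chord is in first inversion; from the bass G# upward in close position it reads G#-B-D#-E.

G# B D# E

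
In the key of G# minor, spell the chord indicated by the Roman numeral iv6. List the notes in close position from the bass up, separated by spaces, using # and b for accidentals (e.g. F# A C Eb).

In G# minor, the fourth degree is C#, and the diatonic chord built there is a minor triad.
That chord is spelled C#-E-G#.
With the 6 figure the chord is in first inversion; from the bass E upward in close position it reads E-G#-C#.

E G# C#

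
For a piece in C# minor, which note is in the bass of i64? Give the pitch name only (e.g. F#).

i in C# minor has root C#; the chord is C#-E-G#.
The figure 64 means second inversion — the fifth is in the bass.

G#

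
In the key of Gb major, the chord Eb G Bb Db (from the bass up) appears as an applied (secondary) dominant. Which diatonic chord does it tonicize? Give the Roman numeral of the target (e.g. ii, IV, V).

ii

The chord is a dominant seventh chord on Eb.
A dominant resolves down a perfect fifth: Eb → Ab. In Gb major, Ab is scale degree 2, i.e. ii.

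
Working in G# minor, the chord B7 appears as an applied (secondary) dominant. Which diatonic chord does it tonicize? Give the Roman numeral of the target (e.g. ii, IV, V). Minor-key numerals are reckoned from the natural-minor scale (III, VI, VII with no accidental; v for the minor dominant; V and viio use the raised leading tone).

VI

The chord is a dominant seventh chord on B.
A dominant resolves down a perfect fifth: B → E. In G# minor, E is scale degree 6, i.e. VI.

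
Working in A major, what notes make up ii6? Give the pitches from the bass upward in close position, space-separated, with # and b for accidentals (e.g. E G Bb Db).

D F# B

In A major, the supertonic is B, and the diatonic chord built there is a minor triad.
That chord is spelled B-D-F#.
With the 6 figure the chord is in first inversion; from the bass D upward in close position it reads D-F#-B.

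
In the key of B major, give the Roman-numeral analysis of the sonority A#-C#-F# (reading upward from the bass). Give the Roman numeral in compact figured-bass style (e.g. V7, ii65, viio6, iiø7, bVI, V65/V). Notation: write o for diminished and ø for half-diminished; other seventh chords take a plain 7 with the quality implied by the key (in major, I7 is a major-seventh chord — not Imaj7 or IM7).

Stacked in thirds the chord is F#-A#-C#: a major triad on F#.
F# is scale degree 5 in B major, and a major triad on that degree is written V.
With A# in the bass the chord is in first inversion, so the figured bass is 6.

V6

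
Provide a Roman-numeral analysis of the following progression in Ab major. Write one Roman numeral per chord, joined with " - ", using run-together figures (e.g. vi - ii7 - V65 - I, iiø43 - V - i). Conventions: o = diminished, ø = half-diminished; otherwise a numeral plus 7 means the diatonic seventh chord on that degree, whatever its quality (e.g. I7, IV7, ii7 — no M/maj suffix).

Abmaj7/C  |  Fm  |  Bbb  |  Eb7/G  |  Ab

I65 - vi - bII - V65 - I

Abmaj7/C has root Ab, degree 1 in Ab major, so I65.
Fm: minor triad on F = scale degree 6 → vi.
Bbb: major triad on Bbb — chromatic; Bbb is the lowered second degree, so this is the Neapolitan chord, bII.
Eb7/G: root Eb is the dominant; dominant seventh chord there is V65.
Ab: major triad on Ab = scale degree 1 → I.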